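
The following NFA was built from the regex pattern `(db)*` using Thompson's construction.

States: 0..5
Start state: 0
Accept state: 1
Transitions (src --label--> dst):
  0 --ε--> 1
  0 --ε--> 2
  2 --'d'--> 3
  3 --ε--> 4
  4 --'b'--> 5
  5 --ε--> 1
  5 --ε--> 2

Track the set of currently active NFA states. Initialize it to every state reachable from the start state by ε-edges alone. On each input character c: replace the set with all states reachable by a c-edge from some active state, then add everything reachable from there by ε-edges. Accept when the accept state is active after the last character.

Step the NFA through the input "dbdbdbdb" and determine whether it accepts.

S₀ = ε-closure({0}) = {0,1,2}
'd' @ 1: {3,4}
'b' @ 2: {1,2,5}  (accept∈set)
'd' @ 3: {3,4}
'b' @ 4: {1,2,5}  (accept∈set)
'd' @ 5: {3,4}
'b' @ 6: {1,2,5}  (accept∈set)
'd' @ 7: {3,4}
'b' @ 8: {1,2,5}  (accept∈set)
after full input: {1,2,5}  (accept=1 in)

Answer: ACCEPT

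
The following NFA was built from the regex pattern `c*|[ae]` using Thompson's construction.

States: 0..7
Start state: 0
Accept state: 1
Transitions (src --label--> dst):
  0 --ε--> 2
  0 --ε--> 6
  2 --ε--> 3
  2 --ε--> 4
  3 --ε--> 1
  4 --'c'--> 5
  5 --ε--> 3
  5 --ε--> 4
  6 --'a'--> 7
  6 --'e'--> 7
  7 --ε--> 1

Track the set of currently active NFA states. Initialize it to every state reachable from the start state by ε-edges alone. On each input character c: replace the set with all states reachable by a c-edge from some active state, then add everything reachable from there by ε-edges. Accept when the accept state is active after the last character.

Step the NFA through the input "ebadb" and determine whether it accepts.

S₀ = ε-closure({0}) = {0,1,2,3,4,6}
'e' @ 1: {1,7}  (accept∈set)
'b' @ 2: {}  — dead — no transitions
rest 'adb' ignored (set empty)
end set {} — state 1 not in

Answer: REJECT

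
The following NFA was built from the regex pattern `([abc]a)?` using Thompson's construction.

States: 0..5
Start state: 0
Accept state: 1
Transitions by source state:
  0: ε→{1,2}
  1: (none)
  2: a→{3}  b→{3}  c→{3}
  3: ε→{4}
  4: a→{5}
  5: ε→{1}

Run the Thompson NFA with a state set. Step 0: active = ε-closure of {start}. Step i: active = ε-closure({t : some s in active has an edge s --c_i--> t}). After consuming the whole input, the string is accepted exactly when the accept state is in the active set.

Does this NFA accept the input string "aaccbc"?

Answer: REJECT

Derivation:
initial (ε-close {0}): {0,1,2}
'a' @ 1: {3,4}
'a' @ 2: {1,5}  (accept∈set)
'c' @ 3: {}  — dead — no transitions
rest 'cbc' ignored (set empty)
end set {} — state 1 not in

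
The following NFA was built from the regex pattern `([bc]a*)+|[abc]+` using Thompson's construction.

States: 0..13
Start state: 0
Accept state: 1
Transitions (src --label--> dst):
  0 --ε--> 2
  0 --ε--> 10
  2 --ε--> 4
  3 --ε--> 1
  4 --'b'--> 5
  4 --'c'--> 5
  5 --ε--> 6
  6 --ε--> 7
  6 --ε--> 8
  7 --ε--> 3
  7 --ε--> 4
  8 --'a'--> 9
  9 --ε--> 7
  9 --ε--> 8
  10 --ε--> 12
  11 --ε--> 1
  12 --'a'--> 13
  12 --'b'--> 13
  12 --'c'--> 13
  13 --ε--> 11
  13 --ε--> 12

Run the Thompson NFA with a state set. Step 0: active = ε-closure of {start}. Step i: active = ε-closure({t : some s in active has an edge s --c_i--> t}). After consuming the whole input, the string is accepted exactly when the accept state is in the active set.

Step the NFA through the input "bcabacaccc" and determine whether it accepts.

Answer: ACCEPT

Trace:
initial (ε-close {0}): {0,2,4,10,12}
'b' @ 1: {1,3,4,5,6,7,8,11,12,13}  [accepting]
'c' @ 2: {1,3,4,5,6,7,8,11,12,13}  [accepting]
'a' @ 3: {1,3,4,7,8,9,11,12,13}  [accepting]
'b' @ 4: {1,3,4,5,6,7,8,11,12,13}  [accepting]
'a' @ 5: {1,3,4,7,8,9,11,12,13}  [accepting]
'c' @ 6: {1,3,4,5,6,7,8,11,12,13}  [accepting]
'a' @ 7: {1,3,4,7,8,9,11,12,13}  [accepting]
'c' @ 8: {1,3,4,5,6,7,8,11,12,13}  [accepting]
'c' @ 9: {1,3,4,5,6,7,8,11,12,13}  [accepting]
'c' @ 10: {1,3,4,5,6,7,8,11,12,13}  [accepting]
end set {1,3,4,5,6,7,8,11,12,13} — state 1 in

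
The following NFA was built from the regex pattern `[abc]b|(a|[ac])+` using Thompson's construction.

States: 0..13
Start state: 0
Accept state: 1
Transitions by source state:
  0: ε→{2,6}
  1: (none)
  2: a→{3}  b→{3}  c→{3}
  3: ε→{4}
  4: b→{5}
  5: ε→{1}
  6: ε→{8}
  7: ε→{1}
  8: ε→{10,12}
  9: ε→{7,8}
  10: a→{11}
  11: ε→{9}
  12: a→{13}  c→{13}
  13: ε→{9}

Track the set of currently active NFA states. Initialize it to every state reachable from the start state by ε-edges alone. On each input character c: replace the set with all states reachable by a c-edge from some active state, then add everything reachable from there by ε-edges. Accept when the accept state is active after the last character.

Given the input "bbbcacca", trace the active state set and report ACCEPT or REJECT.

S₀ = ε-closure({0}) = {0,2,6,8,10,12}
'b' @ 1: {3,4}
'b' @ 2: {1,5}  ✓accept
'b' @ 3: {}  — no active states
rest 'cacca' ignored (set empty)
after full input: {}  (accept=1 not in)

Answer: REJECT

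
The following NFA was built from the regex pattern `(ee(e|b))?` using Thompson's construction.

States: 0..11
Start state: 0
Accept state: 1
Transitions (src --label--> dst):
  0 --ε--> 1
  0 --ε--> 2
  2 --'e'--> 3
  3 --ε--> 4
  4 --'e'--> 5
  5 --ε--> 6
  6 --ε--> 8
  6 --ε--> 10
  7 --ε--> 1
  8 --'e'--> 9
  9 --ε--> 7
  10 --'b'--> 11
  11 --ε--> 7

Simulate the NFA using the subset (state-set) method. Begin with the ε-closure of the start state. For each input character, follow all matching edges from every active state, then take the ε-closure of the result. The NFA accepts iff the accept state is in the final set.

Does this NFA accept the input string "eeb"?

Answer: ACCEPT

Trace:
S₀ = ε-closure({0}) = {0,1,2}
'e' @ 1: {3,4}
'e' @ 2: {5,6,8,10}
'b' @ 3: {1,7,11}  [accepting]
final: {1,7,11}; accept 1 in set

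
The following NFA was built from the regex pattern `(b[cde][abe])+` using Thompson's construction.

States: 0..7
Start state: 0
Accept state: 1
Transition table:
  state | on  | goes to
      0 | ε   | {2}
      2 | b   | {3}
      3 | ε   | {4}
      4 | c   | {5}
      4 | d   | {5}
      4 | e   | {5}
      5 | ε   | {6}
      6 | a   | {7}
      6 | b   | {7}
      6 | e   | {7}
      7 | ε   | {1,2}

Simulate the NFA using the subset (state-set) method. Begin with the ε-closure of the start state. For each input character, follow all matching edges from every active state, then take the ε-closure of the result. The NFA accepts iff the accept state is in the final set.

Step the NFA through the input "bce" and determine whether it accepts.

S₀ = ε-closure({0}) = {0,2}
'b' @ 1: {3,4}
'c' @ 2: {5,6}
'e' @ 3: {1,2,7}  ✓accept
after full input: {1,2,7}  (accept=1 in)

Answer: ACCEPT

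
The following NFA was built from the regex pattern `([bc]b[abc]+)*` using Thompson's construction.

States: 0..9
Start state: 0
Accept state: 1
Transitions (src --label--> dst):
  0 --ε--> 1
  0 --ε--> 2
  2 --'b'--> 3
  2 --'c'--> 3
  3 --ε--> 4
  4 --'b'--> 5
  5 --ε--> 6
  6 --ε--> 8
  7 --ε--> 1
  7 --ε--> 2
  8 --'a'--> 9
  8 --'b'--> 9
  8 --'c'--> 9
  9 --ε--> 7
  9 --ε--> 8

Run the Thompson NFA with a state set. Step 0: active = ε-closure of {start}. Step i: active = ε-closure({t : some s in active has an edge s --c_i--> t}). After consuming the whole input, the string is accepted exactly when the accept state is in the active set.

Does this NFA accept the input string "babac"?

initial (ε-close {0}): {0,1,2}
'b' @ 1: {3,4}
'a' @ 2: {}  — state set empty
rest 'bac' ignored (set empty)
end set {} — state 1 not in

Answer: REJECT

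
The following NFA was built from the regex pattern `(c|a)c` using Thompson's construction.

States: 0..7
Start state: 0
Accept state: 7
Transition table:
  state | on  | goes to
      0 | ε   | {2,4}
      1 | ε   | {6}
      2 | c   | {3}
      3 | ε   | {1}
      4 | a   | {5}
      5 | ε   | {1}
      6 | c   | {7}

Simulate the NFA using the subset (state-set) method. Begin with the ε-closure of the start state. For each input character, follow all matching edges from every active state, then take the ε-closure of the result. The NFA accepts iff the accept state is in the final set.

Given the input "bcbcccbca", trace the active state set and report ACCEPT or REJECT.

start: ε-closure({0}) = {0,2,4}
'b' @ 1: {}  — no active states
rest 'cbcccbca' ignored (set empty)
end set {} — state 7 not in

Answer: REJECT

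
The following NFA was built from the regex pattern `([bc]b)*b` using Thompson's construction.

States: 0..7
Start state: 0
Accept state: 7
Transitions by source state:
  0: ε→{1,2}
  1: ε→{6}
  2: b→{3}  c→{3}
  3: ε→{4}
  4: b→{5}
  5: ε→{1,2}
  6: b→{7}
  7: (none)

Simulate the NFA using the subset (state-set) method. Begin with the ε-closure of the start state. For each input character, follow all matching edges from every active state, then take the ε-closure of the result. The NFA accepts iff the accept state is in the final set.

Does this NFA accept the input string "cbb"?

S₀ = ε-closure({0}) = {0,1,2,6}
'c' @ 1: {3,4}
'b' @ 2: {1,2,5,6}
'b' @ 3: {3,4,7}  [accepting]
end set {3,4,7} — state 7 in

Answer: ACCEPT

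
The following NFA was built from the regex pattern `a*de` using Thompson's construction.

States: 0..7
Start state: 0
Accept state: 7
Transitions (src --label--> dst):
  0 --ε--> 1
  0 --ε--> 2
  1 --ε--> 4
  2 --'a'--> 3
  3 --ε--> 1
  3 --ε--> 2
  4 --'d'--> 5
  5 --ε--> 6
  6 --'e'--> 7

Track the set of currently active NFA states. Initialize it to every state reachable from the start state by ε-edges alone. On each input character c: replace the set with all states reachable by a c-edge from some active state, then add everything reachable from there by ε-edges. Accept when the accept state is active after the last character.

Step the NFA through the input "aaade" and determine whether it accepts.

start: ε-closure({0}) = {0,1,2,4}
'a' @ 1: {1,2,3,4}
'a' @ 2: {1,2,3,4}
'a' @ 3: {1,2,3,4}
'd' @ 4: {5,6}
'e' @ 5: {7}  (accept∈set)
after full input: {7}  (accept=7 in)

Answer: ACCEPT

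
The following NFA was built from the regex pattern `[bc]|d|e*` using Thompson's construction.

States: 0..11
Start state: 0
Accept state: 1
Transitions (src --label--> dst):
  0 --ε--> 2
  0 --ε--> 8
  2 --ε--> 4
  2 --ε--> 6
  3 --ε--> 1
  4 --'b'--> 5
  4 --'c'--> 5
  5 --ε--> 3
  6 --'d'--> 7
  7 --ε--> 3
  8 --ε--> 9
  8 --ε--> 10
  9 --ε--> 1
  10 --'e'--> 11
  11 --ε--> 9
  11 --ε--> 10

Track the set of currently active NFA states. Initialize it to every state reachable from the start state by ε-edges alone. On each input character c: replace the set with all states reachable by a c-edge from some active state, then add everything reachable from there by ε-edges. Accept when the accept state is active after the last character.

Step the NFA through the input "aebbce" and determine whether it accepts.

Answer: REJECT

Trace:
initial (ε-close {0}): {0,1,2,4,6,8,9,10}
'a' @ 1: {}  — state set empty
rest 'ebbce' ignored (set empty)
after full input: {}  (accept=1 not in)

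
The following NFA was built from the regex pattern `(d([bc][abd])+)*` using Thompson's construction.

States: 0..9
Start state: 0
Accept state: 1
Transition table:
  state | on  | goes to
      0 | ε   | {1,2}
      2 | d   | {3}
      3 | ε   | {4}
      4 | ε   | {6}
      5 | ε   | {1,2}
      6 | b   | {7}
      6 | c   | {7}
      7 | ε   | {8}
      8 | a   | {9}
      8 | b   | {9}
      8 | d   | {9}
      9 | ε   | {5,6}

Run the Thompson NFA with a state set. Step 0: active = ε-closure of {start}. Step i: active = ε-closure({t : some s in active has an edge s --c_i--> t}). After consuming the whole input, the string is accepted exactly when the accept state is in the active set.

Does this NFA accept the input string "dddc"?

S₀ = ε-closure({0}) = {0,1,2}
'd' @ 1: {3,4,6}
'd' @ 2: {}  — state set empty
rest 'dc' ignored (set empty)
final: {}; accept 1 not in set

Answer: REJECT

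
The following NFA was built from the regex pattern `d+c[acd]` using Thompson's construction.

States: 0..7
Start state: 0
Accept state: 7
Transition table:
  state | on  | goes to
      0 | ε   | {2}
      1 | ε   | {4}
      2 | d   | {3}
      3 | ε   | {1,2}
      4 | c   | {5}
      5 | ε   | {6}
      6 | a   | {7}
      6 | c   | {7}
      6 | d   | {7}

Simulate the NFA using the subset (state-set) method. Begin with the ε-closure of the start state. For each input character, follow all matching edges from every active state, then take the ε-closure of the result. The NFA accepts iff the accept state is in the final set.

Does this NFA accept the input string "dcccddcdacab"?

S₀ = ε-closure({0}) = {0,2}
'd' @ 1: {1,2,3,4}
'c' @ 2: {5,6}
'c' @ 3: {7}  [accepting]
'c' @ 4: {}  — dead — no transitions
rest 'ddcdacab' ignored (set empty)
after full input: {}  (accept=7 not in)

Answer: REJECT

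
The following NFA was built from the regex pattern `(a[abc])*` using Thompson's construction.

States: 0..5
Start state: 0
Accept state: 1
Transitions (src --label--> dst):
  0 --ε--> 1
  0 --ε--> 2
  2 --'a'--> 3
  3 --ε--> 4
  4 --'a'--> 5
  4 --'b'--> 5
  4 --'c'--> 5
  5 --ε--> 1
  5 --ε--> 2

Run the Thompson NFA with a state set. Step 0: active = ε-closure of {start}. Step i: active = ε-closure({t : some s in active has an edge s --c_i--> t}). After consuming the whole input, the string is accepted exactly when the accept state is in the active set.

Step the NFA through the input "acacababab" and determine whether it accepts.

S₀ = ε-closure({0}) = {0,1,2}
'a' @ 1: {3,4}
'c' @ 2: {1,2,5}  ✓accept
'a' @ 3: {3,4}
'c' @ 4: {1,2,5}  ✓accept
'a' @ 5: {3,4}
'b' @ 6: {1,2,5}  ✓accept
'a' @ 7: {3,4}
'b' @ 8: {1,2,5}  ✓accept
'a' @ 9: {3,4}
'b' @ 10: {1,2,5}  ✓accept
after full input: {1,2,5}  (accept=1 in)

Answer: ACCEPT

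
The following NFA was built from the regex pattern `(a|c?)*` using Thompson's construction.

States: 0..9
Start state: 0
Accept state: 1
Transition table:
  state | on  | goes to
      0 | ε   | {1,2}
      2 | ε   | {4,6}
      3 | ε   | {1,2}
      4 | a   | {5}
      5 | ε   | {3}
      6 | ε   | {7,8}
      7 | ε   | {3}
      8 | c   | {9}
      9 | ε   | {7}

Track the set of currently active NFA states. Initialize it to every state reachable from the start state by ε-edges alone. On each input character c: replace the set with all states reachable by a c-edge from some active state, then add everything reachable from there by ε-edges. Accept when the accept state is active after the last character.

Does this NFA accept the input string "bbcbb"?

initial (ε-close {0}): {0,1,2,3,4,6,7,8}
'b' @ 1: {}  — no active states
rest 'bcbb' ignored (set empty)
final: {}; accept 1 not in set

Answer: REJECT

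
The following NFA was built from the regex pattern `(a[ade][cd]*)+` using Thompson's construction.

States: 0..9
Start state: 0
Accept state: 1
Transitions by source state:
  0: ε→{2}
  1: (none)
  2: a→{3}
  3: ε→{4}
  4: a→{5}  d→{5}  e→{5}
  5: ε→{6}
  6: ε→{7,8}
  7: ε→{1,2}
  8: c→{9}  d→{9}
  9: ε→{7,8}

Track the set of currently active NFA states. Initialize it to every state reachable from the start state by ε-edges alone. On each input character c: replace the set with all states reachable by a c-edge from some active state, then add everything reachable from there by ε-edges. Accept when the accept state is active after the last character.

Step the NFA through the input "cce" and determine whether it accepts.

S₀ = ε-closure({0}) = {0,2}
'c' @ 1: {}  — no active states
rest 'ce' ignored (set empty)
final: {}; accept 1 not in set

Answer: REJECT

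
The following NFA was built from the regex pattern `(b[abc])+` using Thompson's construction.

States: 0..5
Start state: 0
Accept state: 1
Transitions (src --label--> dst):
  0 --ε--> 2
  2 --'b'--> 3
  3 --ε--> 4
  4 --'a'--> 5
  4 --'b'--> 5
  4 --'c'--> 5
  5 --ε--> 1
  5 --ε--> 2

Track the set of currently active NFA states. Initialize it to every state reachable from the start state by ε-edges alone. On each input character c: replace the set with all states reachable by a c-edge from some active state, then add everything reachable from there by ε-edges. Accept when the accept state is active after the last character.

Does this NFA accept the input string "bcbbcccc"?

Answer: REJECT

Trace:
initial (ε-close {0}): {0,2}
'b' @ 1: {3,4}
'c' @ 2: {1,2,5}  [accepting]
'b' @ 3: {3,4}
'b' @ 4: {1,2,5}  [accepting]
'c' @ 5: {}  — dead — no transitions
rest 'ccc' ignored (set empty)
end set {} — state 1 not in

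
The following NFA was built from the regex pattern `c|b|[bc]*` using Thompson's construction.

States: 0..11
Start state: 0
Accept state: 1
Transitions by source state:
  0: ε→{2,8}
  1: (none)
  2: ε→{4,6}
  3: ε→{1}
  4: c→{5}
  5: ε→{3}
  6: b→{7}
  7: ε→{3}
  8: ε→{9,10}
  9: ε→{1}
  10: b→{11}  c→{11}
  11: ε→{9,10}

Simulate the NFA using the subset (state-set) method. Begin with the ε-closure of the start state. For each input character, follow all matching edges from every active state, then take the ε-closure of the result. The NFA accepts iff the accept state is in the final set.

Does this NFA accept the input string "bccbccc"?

start: ε-closure({0}) = {0,1,2,4,6,8,9,10}
'b' @ 1: {1,3,7,9,10,11}  (accept∈set)
'c' @ 2: {1,9,10,11}  (accept∈set)
'c' @ 3: {1,9,10,11}  (accept∈set)
'b' @ 4: {1,9,10,11}  (accept∈set)
'c' @ 5: {1,9,10,11}  (accept∈set)
'c' @ 6: {1,9,10,11}  (accept∈set)
'c' @ 7: {1,9,10,11}  (accept∈set)
end set {1,9,10,11} — state 1 in

Answer: ACCEPT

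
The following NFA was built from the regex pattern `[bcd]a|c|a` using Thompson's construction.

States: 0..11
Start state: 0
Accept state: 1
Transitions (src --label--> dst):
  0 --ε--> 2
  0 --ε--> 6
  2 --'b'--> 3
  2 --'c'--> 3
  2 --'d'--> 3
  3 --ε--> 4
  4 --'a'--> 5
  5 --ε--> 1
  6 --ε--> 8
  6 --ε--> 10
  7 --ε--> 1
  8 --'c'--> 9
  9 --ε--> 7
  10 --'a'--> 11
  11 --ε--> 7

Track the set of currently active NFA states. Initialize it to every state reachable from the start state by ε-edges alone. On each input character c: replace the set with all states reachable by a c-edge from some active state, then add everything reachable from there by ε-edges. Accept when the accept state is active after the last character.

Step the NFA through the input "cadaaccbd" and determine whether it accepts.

start: ε-closure({0}) = {0,2,6,8,10}
'c' @ 1: {1,3,4,7,9}  ✓accept
'a' @ 2: {1,5}  ✓accept
'd' @ 3: {}  — state set empty
rest 'aaccbd' ignored (set empty)
after full input: {}  (accept=1 not in)

Answer: REJECT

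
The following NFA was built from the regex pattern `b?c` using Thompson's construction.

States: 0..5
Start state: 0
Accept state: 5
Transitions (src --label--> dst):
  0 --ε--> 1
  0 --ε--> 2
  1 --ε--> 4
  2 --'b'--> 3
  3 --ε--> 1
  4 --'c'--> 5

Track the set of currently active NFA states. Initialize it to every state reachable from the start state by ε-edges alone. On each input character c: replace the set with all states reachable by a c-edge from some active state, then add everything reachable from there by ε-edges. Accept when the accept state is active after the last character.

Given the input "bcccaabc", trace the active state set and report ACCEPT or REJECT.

Answer: REJECT

Trace:
start: ε-closure({0}) = {0,1,2,4}
'b' @ 1: {1,3,4}
'c' @ 2: {5}  [accepting]
'c' @ 3: {}  — no active states
rest 'caabc' ignored (set empty)
final: {}; accept 5 not in set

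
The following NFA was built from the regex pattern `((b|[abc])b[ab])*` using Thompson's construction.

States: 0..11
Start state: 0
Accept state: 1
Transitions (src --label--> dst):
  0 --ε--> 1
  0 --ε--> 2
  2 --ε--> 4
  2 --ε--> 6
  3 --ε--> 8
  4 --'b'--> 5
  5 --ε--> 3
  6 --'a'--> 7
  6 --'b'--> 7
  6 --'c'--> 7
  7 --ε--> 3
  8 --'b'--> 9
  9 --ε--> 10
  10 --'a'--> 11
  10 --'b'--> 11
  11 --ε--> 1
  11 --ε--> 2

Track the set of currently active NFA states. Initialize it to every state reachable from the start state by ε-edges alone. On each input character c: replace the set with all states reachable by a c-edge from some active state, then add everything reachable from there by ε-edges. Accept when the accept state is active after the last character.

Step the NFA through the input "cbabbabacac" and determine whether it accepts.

Answer: REJECT

Derivation:
S₀ = ε-closure({0}) = {0,1,2,4,6}
'c' @ 1: {3,7,8}
'b' @ 2: {9,10}
'a' @ 3: {1,2,4,6,11}  [accepting]
'b' @ 4: {3,5,7,8}
'b' @ 5: {9,10}
'a' @ 6: {1,2,4,6,11}  [accepting]
'b' @ 7: {3,5,7,8}
'a' @ 8: {}  — no active states
rest 'cac' ignored (set empty)
after full input: {}  (accept=1 not in)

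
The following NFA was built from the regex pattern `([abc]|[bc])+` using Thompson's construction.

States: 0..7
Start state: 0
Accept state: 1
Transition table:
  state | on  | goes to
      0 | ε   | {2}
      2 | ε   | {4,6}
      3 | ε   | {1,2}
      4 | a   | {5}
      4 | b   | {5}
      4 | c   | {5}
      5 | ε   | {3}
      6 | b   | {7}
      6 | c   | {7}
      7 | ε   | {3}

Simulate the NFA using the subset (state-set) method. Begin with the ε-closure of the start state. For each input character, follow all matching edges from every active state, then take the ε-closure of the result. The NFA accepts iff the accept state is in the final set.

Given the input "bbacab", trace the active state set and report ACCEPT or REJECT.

initial (ε-close {0}): {0,2,4,6}
'b' @ 1: {1,2,3,4,5,6,7}  ✓accept
'b' @ 2: {1,2,3,4,5,6,7}  ✓accept
'a' @ 3: {1,2,3,4,5,6}  ✓accept
'c' @ 4: {1,2,3,4,5,6,7}  ✓accept
'a' @ 5: {1,2,3,4,5,6}  ✓accept
'b' @ 6: {1,2,3,4,5,6,7}  ✓accept
final: {1,2,3,4,5,6,7}; accept 1 in set

Answer: ACCEPT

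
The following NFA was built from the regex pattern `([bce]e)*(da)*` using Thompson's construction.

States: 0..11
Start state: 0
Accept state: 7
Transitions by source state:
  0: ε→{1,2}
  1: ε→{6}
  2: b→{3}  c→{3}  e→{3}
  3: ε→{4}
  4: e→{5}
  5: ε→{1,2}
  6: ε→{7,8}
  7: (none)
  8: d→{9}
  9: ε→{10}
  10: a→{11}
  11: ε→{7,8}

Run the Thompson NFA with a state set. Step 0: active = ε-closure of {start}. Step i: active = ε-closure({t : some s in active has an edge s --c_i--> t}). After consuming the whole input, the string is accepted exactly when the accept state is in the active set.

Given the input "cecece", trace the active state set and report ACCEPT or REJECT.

Answer: ACCEPT

Trace:
initial (ε-close {0}): {0,1,2,6,7,8}
'c' @ 1: {3,4}
'e' @ 2: {1,2,5,6,7,8}  [accepting]
'c' @ 3: {3,4}
'e' @ 4: {1,2,5,6,7,8}  [accepting]
'c' @ 5: {3,4}
'e' @ 6: {1,2,5,6,7,8}  [accepting]
after full input: {1,2,5,6,7,8}  (accept=7 in)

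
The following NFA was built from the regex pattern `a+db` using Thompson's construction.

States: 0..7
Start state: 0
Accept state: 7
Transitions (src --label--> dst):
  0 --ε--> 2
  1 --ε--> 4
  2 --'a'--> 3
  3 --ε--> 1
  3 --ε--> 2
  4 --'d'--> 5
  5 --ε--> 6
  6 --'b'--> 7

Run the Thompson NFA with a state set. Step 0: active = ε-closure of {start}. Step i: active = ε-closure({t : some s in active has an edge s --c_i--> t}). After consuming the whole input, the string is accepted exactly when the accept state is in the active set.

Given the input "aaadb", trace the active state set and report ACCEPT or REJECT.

S₀ = ε-closure({0}) = {0,2}
'a' @ 1: {1,2,3,4}
'a' @ 2: {1,2,3,4}
'a' @ 3: {1,2,3,4}
'd' @ 4: {5,6}
'b' @ 5: {7}  [accepting]
after full input: {7}  (accept=7 in)

Answer: ACCEPT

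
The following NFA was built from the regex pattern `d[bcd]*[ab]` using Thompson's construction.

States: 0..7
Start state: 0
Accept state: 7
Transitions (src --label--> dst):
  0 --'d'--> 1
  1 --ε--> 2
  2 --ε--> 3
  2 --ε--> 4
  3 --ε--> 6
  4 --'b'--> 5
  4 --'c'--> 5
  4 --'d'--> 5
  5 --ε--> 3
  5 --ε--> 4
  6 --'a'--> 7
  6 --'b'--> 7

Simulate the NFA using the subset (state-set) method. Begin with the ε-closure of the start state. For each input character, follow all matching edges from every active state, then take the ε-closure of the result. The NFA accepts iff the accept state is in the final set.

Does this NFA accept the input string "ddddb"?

Answer: ACCEPT

Trace:
start: ε-closure({0}) = {0}
'd' @ 1: {1,2,3,4,6}
'd' @ 2: {3,4,5,6}
'd' @ 3: {3,4,5,6}
'd' @ 4: {3,4,5,6}
'b' @ 5: {3,4,5,6,7}  ✓accept
final: {3,4,5,6,7}; accept 7 in set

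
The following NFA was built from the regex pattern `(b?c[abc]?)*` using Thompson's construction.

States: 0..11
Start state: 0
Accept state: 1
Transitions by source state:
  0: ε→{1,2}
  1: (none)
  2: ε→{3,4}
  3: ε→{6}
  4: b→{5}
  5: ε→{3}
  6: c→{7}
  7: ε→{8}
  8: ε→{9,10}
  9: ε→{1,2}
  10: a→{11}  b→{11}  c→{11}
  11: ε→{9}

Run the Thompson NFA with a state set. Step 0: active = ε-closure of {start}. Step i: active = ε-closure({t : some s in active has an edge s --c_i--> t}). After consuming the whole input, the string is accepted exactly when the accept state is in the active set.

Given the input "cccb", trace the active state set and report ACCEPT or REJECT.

Answer: ACCEPT

Steps:
initial (ε-close {0}): {0,1,2,3,4,6}
'c' @ 1: {1,2,3,4,6,7,8,9,10}  ✓accept
'c' @ 2: {1,2,3,4,6,7,8,9,10,11}  ✓accept
'c' @ 3: {1,2,3,4,6,7,8,9,10,11}  ✓accept
'b' @ 4: {1,2,3,4,5,6,9,11}  ✓accept
end set {1,2,3,4,5,6,9,11} — state 1 in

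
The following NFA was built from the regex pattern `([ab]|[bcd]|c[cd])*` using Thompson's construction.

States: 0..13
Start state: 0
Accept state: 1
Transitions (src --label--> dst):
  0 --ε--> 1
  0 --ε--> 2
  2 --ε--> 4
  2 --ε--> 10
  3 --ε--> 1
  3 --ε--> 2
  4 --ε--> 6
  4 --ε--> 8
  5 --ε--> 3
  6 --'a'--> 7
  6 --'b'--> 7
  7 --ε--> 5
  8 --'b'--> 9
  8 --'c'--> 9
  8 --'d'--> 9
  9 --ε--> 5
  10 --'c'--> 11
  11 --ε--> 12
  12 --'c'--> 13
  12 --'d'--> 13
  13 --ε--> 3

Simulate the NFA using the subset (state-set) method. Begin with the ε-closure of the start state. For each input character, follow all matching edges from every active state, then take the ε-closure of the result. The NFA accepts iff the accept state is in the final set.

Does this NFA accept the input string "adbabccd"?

start: ε-closure({0}) = {0,1,2,4,6,8,10}
'a' @ 1: {1,2,3,4,5,6,7,8,10}  [accepting]
'd' @ 2: {1,2,3,4,5,6,8,9,10}  [accepting]
'b' @ 3: {1,2,3,4,5,6,7,8,9,10}  [accepting]
'a' @ 4: {1,2,3,4,5,6,7,8,10}  [accepting]
'b' @ 5: {1,2,3,4,5,6,7,8,9,10}  [accepting]
'c' @ 6: {1,2,3,4,5,6,8,9,10,11,12}  [accepting]
'c' @ 7: {1,2,3,4,5,6,8,9,10,11,12,13}  [accepting]
'd' @ 8: {1,2,3,4,5,6,8,9,10,13}  [accepting]
end set {1,2,3,4,5,6,8,9,10,13} — state 1 in

Answer: ACCEPT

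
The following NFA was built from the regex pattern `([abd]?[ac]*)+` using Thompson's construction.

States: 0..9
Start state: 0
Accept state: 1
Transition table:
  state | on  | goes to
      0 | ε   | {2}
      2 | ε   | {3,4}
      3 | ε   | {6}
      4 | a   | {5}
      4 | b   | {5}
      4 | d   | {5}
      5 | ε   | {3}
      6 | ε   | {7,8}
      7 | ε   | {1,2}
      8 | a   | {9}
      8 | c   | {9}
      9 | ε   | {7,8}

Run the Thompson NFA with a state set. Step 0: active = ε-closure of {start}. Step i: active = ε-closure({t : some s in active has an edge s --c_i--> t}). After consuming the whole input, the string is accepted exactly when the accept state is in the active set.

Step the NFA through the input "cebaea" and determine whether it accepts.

Answer: REJECT

Steps:
initial (ε-close {0}): {0,1,2,3,4,6,7,8}
'c' @ 1: {1,2,3,4,6,7,8,9}  ✓accept
'e' @ 2: {}  — no active states
rest 'baea' ignored (set empty)
end set {} — state 1 not in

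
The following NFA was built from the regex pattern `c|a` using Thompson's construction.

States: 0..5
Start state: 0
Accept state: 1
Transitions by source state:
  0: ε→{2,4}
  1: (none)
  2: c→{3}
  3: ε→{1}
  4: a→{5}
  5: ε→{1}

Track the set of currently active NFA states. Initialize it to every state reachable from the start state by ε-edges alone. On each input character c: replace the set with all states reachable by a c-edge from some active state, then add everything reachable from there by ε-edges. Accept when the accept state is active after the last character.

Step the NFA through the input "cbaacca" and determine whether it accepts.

initial (ε-close {0}): {0,2,4}
'c' @ 1: {1,3}  [accepting]
'b' @ 2: {}  — dead — no transitions
rest 'aacca' ignored (set empty)
end set {} — state 1 not in

Answer: REJECT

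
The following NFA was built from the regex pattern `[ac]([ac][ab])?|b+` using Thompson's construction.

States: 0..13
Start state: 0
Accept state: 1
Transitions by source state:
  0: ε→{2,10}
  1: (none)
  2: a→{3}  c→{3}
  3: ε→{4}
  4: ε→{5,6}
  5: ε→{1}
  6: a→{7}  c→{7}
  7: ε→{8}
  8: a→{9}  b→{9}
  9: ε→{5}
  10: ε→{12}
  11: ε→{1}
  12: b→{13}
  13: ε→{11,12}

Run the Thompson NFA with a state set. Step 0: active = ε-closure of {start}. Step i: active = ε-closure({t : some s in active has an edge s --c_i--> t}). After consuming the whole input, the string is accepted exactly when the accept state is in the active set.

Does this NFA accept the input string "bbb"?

S₀ = ε-closure({0}) = {0,2,10,12}
'b' @ 1: {1,11,12,13}  (accept∈set)
'b' @ 2: {1,11,12,13}  (accept∈set)
'b' @ 3: {1,11,12,13}  (accept∈set)
end set {1,11,12,13} — state 1 in

Answer: ACCEPT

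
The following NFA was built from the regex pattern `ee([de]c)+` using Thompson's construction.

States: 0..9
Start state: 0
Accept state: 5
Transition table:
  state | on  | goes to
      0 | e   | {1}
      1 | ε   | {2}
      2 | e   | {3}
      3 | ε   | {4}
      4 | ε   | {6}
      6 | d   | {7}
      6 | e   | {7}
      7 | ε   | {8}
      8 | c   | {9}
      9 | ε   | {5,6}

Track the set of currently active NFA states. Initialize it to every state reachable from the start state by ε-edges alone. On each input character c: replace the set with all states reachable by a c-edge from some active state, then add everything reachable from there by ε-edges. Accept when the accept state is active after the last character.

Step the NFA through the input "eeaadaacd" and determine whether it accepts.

Answer: REJECT

Steps:
start: ε-closure({0}) = {0}
'e' @ 1: {1,2}
'e' @ 2: {3,4,6}
'a' @ 3: {}  — state set empty
rest 'adaacd' ignored (set empty)
final: {}; accept 5 not in set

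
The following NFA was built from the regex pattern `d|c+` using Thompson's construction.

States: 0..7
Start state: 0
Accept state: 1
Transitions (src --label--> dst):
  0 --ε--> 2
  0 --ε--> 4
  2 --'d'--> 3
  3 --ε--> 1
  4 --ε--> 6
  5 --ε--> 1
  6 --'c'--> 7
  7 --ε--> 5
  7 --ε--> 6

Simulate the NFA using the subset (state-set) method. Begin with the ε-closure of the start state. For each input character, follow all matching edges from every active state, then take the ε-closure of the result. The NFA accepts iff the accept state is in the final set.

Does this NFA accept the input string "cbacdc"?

Answer: REJECT

Steps:
S₀ = ε-closure({0}) = {0,2,4,6}
'c' @ 1: {1,5,6,7}  [accepting]
'b' @ 2: {}  — no active states
rest 'acdc' ignored (set empty)
end set {} — state 1 not in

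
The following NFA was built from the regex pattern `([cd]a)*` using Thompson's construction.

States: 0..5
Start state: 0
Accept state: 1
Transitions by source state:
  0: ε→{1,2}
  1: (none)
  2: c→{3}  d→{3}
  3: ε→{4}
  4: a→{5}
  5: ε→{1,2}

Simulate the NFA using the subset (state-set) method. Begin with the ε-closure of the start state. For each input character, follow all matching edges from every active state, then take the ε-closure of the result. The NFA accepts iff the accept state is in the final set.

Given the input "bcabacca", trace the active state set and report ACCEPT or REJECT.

Answer: REJECT

Steps:
start: ε-closure({0}) = {0,1,2}
'b' @ 1: {}  — no active states
rest 'cabacca' ignored (set empty)
after full input: {}  (accept=1 not in)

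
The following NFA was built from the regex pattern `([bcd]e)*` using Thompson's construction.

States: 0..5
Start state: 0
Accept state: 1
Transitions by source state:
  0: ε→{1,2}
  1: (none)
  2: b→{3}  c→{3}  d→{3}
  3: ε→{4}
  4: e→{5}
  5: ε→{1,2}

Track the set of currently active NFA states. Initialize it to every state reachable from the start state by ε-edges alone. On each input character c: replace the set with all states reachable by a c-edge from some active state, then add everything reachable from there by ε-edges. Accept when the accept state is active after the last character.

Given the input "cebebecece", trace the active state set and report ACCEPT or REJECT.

initial (ε-close {0}): {0,1,2}
'c' @ 1: {3,4}
'e' @ 2: {1,2,5}  [accepting]
'b' @ 3: {3,4}
'e' @ 4: {1,2,5}  [accepting]
'b' @ 5: {3,4}
'e' @ 6: {1,2,5}  [accepting]
'c' @ 7: {3,4}
'e' @ 8: {1,2,5}  [accepting]
'c' @ 9: {3,4}
'e' @ 10: {1,2,5}  [accepting]
final: {1,2,5}; accept 1 in set

Answer: ACCEPT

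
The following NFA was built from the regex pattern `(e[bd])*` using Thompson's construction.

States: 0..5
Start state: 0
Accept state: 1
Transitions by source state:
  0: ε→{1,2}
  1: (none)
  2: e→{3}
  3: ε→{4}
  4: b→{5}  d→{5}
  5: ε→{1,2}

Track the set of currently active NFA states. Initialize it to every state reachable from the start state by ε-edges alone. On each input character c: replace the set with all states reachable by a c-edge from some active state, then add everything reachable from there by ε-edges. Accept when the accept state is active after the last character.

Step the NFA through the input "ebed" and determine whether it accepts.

initial (ε-close {0}): {0,1,2}
'e' @ 1: {3,4}
'b' @ 2: {1,2,5}  ✓accept
'e' @ 3: {3,4}
'd' @ 4: {1,2,5}  ✓accept
final: {1,2,5}; accept 1 in set

Answer: ACCEPT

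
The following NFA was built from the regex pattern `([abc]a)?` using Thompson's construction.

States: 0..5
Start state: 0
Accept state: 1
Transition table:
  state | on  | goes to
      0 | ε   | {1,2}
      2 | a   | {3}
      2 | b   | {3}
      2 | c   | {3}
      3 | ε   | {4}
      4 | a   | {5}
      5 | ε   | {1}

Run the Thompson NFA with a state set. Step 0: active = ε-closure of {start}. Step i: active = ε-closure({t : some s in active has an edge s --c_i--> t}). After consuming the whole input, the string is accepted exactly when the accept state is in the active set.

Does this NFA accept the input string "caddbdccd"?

Answer: REJECT

Steps:
start: ε-closure({0}) = {0,1,2}
'c' @ 1: {3,4}
'a' @ 2: {1,5}  (accept∈set)
'd' @ 3: {}  — dead — no transitions
rest 'dbdccd' ignored (set empty)
end set {} — state 1 not in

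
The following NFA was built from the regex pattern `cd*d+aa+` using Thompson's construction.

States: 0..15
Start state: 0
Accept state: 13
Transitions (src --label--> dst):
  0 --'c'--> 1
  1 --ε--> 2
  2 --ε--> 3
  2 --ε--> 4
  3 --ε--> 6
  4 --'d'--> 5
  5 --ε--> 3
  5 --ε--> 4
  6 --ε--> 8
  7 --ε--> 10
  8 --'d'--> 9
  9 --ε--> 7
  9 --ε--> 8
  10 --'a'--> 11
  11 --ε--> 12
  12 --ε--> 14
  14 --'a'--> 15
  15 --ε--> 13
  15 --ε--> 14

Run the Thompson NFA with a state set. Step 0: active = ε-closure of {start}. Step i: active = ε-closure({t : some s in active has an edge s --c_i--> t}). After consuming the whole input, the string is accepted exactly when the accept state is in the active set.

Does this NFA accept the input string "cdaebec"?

Answer: REJECT

Steps:
initial (ε-close {0}): {0}
'c' @ 1: {1,2,3,4,6,8}
'd' @ 2: {3,4,5,6,7,8,9,10}
'a' @ 3: {11,12,14}
'e' @ 4: {}  — no active states
rest 'bec' ignored (set empty)
after full input: {}  (accept=13 not in)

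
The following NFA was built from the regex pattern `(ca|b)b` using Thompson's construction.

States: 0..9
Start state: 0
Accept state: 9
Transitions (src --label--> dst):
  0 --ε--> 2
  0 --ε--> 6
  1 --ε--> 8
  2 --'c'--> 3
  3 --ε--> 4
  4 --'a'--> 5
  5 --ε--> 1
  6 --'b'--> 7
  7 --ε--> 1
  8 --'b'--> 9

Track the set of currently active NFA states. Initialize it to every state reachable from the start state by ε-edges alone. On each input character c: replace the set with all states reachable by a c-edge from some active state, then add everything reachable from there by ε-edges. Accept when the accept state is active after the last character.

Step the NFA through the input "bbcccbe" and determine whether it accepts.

Answer: REJECT

Trace:
initial (ε-close {0}): {0,2,6}
'b' @ 1: {1,7,8}
'b' @ 2: {9}  (accept∈set)
'c' @ 3: {}  — state set empty
rest 'ccbe' ignored (set empty)
end set {} — state 9 not in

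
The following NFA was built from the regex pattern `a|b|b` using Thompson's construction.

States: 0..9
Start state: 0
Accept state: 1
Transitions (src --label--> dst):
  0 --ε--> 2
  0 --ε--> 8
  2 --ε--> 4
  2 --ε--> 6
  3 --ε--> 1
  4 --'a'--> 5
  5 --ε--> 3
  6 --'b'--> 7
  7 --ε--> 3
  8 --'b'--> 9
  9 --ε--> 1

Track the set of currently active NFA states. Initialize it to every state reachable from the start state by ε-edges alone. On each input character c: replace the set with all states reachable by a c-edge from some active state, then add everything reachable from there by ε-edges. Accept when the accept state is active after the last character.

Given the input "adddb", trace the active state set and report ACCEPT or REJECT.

Answer: REJECT

Trace:
S₀ = ε-closure({0}) = {0,2,4,6,8}
'a' @ 1: {1,3,5}  ✓accept
'd' @ 2: {}  — dead — no transitions
rest 'ddb' ignored (set empty)
end set {} — state 1 not in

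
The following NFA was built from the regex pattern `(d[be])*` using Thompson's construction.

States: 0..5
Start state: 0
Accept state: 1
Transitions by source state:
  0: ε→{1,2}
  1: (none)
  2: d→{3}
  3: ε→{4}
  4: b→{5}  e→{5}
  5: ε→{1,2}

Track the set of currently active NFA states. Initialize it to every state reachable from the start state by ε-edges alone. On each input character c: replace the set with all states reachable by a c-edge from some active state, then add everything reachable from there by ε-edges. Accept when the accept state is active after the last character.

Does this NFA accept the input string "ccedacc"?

Answer: REJECT

Trace:
initial (ε-close {0}): {0,1,2}
'c' @ 1: {}  — no active states
rest 'cedacc' ignored (set empty)
final: {}; accept 1 not in set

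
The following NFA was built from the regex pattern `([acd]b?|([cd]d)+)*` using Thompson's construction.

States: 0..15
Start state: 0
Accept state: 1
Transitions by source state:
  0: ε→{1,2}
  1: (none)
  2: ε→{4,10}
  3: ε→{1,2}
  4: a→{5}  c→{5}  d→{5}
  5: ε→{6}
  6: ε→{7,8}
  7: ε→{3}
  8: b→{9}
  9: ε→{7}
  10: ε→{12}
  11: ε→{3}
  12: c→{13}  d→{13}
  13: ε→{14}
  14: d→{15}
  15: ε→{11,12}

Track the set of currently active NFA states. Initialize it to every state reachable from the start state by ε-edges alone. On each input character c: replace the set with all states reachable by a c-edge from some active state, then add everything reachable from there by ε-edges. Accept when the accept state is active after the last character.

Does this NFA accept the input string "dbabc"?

Answer: ACCEPT

Trace:
initial (ε-close {0}): {0,1,2,4,10,12}
'd' @ 1: {1,2,3,4,5,6,7,8,10,12,13,14}  ✓accept
'b' @ 2: {1,2,3,4,7,9,10,12}  ✓accept
'a' @ 3: {1,2,3,4,5,6,7,8,10,12}  ✓accept
'b' @ 4: {1,2,3,4,7,9,10,12}  ✓accept
'c' @ 5: {1,2,3,4,5,6,7,8,10,12,13,14}  ✓accept
after full input: {1,2,3,4,5,6,7,8,10,12,13,14}  (accept=1 in)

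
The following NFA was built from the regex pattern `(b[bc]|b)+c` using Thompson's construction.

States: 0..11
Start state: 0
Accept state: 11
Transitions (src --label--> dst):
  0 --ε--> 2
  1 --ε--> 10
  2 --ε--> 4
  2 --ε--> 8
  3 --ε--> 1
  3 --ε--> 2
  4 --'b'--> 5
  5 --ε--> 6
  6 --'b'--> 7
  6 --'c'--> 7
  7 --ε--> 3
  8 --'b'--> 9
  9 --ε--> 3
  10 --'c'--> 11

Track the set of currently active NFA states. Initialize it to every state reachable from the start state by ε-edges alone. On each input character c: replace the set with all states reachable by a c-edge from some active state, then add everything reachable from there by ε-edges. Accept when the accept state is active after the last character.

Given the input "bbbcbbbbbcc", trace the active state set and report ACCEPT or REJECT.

initial (ε-close {0}): {0,2,4,8}
'b' @ 1: {1,2,3,4,5,6,8,9,10}
'b' @ 2: {1,2,3,4,5,6,7,8,9,10}
'b' @ 3: {1,2,3,4,5,6,7,8,9,10}
'c' @ 4: {1,2,3,4,7,8,10,11}  ✓accept
'b' @ 5: {1,2,3,4,5,6,8,9,10}
'b' @ 6: {1,2,3,4,5,6,7,8,9,10}
'b' @ 7: {1,2,3,4,5,6,7,8,9,10}
'b' @ 8: {1,2,3,4,5,6,7,8,9,10}
'b' @ 9: {1,2,3,4,5,6,7,8,9,10}
'c' @ 10: {1,2,3,4,7,8,10,11}  ✓accept
'c' @ 11: {11}  ✓accept
final: {11}; accept 11 in set

Answer: ACCEPT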